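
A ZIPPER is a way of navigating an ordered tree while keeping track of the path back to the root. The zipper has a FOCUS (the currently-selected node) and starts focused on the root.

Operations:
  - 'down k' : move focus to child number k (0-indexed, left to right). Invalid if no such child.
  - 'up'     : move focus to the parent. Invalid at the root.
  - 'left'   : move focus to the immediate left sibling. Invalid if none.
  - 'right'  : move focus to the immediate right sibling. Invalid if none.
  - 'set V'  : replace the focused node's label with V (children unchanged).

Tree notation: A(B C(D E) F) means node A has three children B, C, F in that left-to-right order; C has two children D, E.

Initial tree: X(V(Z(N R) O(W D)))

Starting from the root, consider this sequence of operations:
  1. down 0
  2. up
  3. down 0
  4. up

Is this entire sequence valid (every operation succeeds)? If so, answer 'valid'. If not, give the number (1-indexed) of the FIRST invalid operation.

Answer: valid

Derivation:
Step 1 (down 0): focus=V path=0 depth=1 children=['Z', 'O'] left=[] right=[] parent=X
Step 2 (up): focus=X path=root depth=0 children=['V'] (at root)
Step 3 (down 0): focus=V path=0 depth=1 children=['Z', 'O'] left=[] right=[] parent=X
Step 4 (up): focus=X path=root depth=0 children=['V'] (at root)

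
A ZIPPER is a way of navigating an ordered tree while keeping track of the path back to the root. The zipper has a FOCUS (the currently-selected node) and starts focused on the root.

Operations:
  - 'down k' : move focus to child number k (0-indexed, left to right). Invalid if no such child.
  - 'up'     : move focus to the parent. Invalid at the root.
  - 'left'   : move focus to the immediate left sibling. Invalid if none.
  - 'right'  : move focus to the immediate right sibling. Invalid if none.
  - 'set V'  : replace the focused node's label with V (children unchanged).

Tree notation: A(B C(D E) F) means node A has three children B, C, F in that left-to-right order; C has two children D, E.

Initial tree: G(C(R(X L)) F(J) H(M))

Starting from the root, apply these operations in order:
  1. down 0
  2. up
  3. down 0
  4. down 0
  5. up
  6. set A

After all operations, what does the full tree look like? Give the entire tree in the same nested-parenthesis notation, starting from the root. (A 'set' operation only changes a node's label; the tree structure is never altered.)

Answer: G(A(R(X L)) F(J) H(M))

Derivation:
Step 1 (down 0): focus=C path=0 depth=1 children=['R'] left=[] right=['F', 'H'] parent=G
Step 2 (up): focus=G path=root depth=0 children=['C', 'F', 'H'] (at root)
Step 3 (down 0): focus=C path=0 depth=1 children=['R'] left=[] right=['F', 'H'] parent=G
Step 4 (down 0): focus=R path=0/0 depth=2 children=['X', 'L'] left=[] right=[] parent=C
Step 5 (up): focus=C path=0 depth=1 children=['R'] left=[] right=['F', 'H'] parent=G
Step 6 (set A): focus=A path=0 depth=1 children=['R'] left=[] right=['F', 'H'] parent=G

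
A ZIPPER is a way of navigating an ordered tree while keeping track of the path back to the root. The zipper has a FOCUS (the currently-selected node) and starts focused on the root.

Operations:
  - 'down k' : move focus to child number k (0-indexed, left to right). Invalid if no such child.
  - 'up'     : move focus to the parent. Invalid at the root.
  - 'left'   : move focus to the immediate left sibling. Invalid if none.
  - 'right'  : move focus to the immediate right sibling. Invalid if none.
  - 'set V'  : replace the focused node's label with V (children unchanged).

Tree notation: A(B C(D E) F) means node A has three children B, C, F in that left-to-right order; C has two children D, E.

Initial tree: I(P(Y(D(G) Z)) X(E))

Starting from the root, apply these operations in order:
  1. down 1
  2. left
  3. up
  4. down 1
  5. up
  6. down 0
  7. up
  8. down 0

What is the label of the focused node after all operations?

Step 1 (down 1): focus=X path=1 depth=1 children=['E'] left=['P'] right=[] parent=I
Step 2 (left): focus=P path=0 depth=1 children=['Y'] left=[] right=['X'] parent=I
Step 3 (up): focus=I path=root depth=0 children=['P', 'X'] (at root)
Step 4 (down 1): focus=X path=1 depth=1 children=['E'] left=['P'] right=[] parent=I
Step 5 (up): focus=I path=root depth=0 children=['P', 'X'] (at root)
Step 6 (down 0): focus=P path=0 depth=1 children=['Y'] left=[] right=['X'] parent=I
Step 7 (up): focus=I path=root depth=0 children=['P', 'X'] (at root)
Step 8 (down 0): focus=P path=0 depth=1 children=['Y'] left=[] right=['X'] parent=I

Answer: P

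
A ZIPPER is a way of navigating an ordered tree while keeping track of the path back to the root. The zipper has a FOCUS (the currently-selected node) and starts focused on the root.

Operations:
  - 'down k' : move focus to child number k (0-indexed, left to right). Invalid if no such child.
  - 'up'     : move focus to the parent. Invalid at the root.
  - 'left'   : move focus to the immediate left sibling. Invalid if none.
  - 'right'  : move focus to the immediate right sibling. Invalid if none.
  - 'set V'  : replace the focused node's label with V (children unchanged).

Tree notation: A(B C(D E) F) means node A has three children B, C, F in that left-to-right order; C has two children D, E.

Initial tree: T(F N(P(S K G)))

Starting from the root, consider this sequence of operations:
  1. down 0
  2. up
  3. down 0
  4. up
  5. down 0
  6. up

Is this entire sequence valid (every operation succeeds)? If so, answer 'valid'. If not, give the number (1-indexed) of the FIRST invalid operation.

Answer: valid

Derivation:
Step 1 (down 0): focus=F path=0 depth=1 children=[] left=[] right=['N'] parent=T
Step 2 (up): focus=T path=root depth=0 children=['F', 'N'] (at root)
Step 3 (down 0): focus=F path=0 depth=1 children=[] left=[] right=['N'] parent=T
Step 4 (up): focus=T path=root depth=0 children=['F', 'N'] (at root)
Step 5 (down 0): focus=F path=0 depth=1 children=[] left=[] right=['N'] parent=T
Step 6 (up): focus=T path=root depth=0 children=['F', 'N'] (at root)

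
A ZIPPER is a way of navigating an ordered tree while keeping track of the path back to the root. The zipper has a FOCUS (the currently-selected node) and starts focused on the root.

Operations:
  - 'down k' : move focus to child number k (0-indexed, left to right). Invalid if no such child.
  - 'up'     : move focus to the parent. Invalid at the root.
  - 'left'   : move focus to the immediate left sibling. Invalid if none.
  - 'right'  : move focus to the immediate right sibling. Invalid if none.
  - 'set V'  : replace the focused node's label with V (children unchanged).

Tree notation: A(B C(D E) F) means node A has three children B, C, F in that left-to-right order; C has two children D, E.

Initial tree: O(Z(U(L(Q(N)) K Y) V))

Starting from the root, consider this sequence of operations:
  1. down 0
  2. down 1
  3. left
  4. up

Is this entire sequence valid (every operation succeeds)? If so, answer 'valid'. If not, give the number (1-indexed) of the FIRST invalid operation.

Answer: valid

Derivation:
Step 1 (down 0): focus=Z path=0 depth=1 children=['U', 'V'] left=[] right=[] parent=O
Step 2 (down 1): focus=V path=0/1 depth=2 children=[] left=['U'] right=[] parent=Z
Step 3 (left): focus=U path=0/0 depth=2 children=['L', 'K', 'Y'] left=[] right=['V'] parent=Z
Step 4 (up): focus=Z path=0 depth=1 children=['U', 'V'] left=[] right=[] parent=O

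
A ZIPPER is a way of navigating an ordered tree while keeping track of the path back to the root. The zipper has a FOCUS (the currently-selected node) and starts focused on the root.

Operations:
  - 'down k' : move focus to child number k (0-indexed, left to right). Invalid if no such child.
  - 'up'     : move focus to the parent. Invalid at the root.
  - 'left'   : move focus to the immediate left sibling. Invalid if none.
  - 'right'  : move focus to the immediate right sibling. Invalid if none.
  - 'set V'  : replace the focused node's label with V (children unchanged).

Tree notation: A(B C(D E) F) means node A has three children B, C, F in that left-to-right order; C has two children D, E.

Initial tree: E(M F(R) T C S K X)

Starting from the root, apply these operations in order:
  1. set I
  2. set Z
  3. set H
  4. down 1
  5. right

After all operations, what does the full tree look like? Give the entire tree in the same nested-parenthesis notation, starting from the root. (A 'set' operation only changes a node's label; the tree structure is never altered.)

Answer: H(M F(R) T C S K X)

Derivation:
Step 1 (set I): focus=I path=root depth=0 children=['M', 'F', 'T', 'C', 'S', 'K', 'X'] (at root)
Step 2 (set Z): focus=Z path=root depth=0 children=['M', 'F', 'T', 'C', 'S', 'K', 'X'] (at root)
Step 3 (set H): focus=H path=root depth=0 children=['M', 'F', 'T', 'C', 'S', 'K', 'X'] (at root)
Step 4 (down 1): focus=F path=1 depth=1 children=['R'] left=['M'] right=['T', 'C', 'S', 'K', 'X'] parent=H
Step 5 (right): focus=T path=2 depth=1 children=[] left=['M', 'F'] right=['C', 'S', 'K', 'X'] parent=H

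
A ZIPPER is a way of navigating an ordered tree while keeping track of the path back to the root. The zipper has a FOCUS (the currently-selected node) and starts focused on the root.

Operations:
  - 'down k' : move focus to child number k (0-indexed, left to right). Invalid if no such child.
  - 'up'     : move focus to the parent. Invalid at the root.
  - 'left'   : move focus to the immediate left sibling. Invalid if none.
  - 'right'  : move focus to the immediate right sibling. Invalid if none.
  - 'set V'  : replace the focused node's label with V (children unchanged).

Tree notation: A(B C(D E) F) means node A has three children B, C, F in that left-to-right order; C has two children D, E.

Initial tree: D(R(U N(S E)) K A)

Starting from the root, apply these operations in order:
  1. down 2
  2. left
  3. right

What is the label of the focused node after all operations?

Answer: A

Derivation:
Step 1 (down 2): focus=A path=2 depth=1 children=[] left=['R', 'K'] right=[] parent=D
Step 2 (left): focus=K path=1 depth=1 children=[] left=['R'] right=['A'] parent=D
Step 3 (right): focus=A path=2 depth=1 children=[] left=['R', 'K'] right=[] parent=D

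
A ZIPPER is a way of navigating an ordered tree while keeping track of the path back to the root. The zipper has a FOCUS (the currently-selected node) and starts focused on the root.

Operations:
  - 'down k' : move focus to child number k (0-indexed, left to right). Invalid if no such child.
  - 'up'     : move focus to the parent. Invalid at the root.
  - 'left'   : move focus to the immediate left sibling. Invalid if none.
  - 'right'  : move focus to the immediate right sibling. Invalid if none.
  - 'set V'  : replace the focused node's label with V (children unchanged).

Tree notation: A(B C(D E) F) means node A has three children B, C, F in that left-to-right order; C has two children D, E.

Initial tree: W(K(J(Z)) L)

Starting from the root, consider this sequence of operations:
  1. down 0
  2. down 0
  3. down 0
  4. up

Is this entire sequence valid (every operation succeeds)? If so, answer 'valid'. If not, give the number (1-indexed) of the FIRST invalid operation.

Answer: valid

Derivation:
Step 1 (down 0): focus=K path=0 depth=1 children=['J'] left=[] right=['L'] parent=W
Step 2 (down 0): focus=J path=0/0 depth=2 children=['Z'] left=[] right=[] parent=K
Step 3 (down 0): focus=Z path=0/0/0 depth=3 children=[] left=[] right=[] parent=J
Step 4 (up): focus=J path=0/0 depth=2 children=['Z'] left=[] right=[] parent=K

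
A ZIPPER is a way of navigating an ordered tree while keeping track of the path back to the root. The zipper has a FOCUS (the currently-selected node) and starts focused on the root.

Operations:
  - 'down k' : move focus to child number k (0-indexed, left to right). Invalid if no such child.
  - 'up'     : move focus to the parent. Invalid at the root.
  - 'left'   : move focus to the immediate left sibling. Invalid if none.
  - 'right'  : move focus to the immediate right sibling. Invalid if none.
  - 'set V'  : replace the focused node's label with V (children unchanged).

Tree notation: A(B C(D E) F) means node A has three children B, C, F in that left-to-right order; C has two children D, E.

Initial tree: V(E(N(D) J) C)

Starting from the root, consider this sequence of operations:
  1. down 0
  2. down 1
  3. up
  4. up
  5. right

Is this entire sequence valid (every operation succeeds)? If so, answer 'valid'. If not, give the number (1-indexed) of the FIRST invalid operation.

Answer: 5

Derivation:
Step 1 (down 0): focus=E path=0 depth=1 children=['N', 'J'] left=[] right=['C'] parent=V
Step 2 (down 1): focus=J path=0/1 depth=2 children=[] left=['N'] right=[] parent=E
Step 3 (up): focus=E path=0 depth=1 children=['N', 'J'] left=[] right=['C'] parent=V
Step 4 (up): focus=V path=root depth=0 children=['E', 'C'] (at root)
Step 5 (right): INVALID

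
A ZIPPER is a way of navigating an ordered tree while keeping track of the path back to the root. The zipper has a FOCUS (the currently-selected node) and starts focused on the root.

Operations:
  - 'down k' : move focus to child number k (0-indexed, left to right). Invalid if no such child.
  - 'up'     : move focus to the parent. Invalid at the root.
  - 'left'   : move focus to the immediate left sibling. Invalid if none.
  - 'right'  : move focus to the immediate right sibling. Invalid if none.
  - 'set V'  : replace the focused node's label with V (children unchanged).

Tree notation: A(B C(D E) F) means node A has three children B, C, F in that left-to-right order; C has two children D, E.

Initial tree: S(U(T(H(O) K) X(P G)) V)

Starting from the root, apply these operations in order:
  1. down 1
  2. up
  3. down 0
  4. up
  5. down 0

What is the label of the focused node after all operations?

Answer: U

Derivation:
Step 1 (down 1): focus=V path=1 depth=1 children=[] left=['U'] right=[] parent=S
Step 2 (up): focus=S path=root depth=0 children=['U', 'V'] (at root)
Step 3 (down 0): focus=U path=0 depth=1 children=['T', 'X'] left=[] right=['V'] parent=S
Step 4 (up): focus=S path=root depth=0 children=['U', 'V'] (at root)
Step 5 (down 0): focus=U path=0 depth=1 children=['T', 'X'] left=[] right=['V'] parent=S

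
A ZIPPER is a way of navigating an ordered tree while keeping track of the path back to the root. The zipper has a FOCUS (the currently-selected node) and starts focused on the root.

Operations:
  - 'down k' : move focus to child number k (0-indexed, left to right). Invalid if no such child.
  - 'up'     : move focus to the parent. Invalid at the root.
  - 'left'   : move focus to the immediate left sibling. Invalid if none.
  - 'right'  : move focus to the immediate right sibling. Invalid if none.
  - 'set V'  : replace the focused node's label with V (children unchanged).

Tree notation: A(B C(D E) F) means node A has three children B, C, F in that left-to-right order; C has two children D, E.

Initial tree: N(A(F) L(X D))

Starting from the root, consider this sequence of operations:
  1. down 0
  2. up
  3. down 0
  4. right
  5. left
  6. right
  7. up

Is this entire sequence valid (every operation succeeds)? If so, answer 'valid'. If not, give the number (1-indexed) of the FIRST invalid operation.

Answer: valid

Derivation:
Step 1 (down 0): focus=A path=0 depth=1 children=['F'] left=[] right=['L'] parent=N
Step 2 (up): focus=N path=root depth=0 children=['A', 'L'] (at root)
Step 3 (down 0): focus=A path=0 depth=1 children=['F'] left=[] right=['L'] parent=N
Step 4 (right): focus=L path=1 depth=1 children=['X', 'D'] left=['A'] right=[] parent=N
Step 5 (left): focus=A path=0 depth=1 children=['F'] left=[] right=['L'] parent=N
Step 6 (right): focus=L path=1 depth=1 children=['X', 'D'] left=['A'] right=[] parent=N
Step 7 (up): focus=N path=root depth=0 children=['A', 'L'] (at root)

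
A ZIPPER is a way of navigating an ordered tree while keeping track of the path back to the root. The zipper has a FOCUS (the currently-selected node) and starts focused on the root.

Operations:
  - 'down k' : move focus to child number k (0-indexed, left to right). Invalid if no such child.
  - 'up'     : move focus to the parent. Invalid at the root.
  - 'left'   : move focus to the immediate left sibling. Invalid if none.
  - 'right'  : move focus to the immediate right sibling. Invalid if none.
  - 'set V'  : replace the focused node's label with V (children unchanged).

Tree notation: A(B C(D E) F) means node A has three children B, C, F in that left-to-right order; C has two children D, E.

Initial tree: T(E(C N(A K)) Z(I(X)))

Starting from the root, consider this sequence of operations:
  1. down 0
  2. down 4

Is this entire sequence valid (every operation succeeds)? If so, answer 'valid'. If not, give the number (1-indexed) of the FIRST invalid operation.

Step 1 (down 0): focus=E path=0 depth=1 children=['C', 'N'] left=[] right=['Z'] parent=T
Step 2 (down 4): INVALID

Answer: 2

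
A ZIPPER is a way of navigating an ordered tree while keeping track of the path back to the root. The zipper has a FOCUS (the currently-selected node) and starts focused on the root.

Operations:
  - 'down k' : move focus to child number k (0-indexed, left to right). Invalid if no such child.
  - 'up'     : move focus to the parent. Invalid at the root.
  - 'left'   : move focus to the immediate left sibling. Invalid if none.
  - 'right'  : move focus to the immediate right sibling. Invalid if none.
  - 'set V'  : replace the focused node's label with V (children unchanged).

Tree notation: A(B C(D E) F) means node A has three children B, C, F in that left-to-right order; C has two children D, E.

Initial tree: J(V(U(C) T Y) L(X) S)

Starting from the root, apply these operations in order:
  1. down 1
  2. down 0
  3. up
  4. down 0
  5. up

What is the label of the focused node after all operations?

Answer: L

Derivation:
Step 1 (down 1): focus=L path=1 depth=1 children=['X'] left=['V'] right=['S'] parent=J
Step 2 (down 0): focus=X path=1/0 depth=2 children=[] left=[] right=[] parent=L
Step 3 (up): focus=L path=1 depth=1 children=['X'] left=['V'] right=['S'] parent=J
Step 4 (down 0): focus=X path=1/0 depth=2 children=[] left=[] right=[] parent=L
Step 5 (up): focus=L path=1 depth=1 children=['X'] left=['V'] right=['S'] parent=J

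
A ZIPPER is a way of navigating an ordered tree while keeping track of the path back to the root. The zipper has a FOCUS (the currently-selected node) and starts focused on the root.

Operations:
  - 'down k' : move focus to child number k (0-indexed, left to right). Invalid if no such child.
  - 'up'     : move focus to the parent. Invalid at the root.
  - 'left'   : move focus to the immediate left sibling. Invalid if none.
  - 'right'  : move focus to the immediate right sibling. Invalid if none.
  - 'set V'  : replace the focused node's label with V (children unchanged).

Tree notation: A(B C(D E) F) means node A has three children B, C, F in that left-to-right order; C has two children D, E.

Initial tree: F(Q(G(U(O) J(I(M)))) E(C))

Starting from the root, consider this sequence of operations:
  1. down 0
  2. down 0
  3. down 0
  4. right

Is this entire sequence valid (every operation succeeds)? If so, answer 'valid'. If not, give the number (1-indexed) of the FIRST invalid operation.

Answer: valid

Derivation:
Step 1 (down 0): focus=Q path=0 depth=1 children=['G'] left=[] right=['E'] parent=F
Step 2 (down 0): focus=G path=0/0 depth=2 children=['U', 'J'] left=[] right=[] parent=Q
Step 3 (down 0): focus=U path=0/0/0 depth=3 children=['O'] left=[] right=['J'] parent=G
Step 4 (right): focus=J path=0/0/1 depth=3 children=['I'] left=['U'] right=[] parent=G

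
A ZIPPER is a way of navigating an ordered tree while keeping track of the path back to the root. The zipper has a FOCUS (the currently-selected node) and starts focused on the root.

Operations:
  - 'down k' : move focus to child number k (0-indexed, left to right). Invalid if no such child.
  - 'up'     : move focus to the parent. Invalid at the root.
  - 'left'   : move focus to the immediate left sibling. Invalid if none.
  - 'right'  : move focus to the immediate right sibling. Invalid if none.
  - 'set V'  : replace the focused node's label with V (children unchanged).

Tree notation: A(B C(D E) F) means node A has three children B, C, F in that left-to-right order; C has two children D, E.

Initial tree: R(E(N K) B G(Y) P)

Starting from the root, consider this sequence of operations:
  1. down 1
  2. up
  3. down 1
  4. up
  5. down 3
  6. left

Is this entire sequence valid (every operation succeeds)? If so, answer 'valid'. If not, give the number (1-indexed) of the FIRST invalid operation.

Answer: valid

Derivation:
Step 1 (down 1): focus=B path=1 depth=1 children=[] left=['E'] right=['G', 'P'] parent=R
Step 2 (up): focus=R path=root depth=0 children=['E', 'B', 'G', 'P'] (at root)
Step 3 (down 1): focus=B path=1 depth=1 children=[] left=['E'] right=['G', 'P'] parent=R
Step 4 (up): focus=R path=root depth=0 children=['E', 'B', 'G', 'P'] (at root)
Step 5 (down 3): focus=P path=3 depth=1 children=[] left=['E', 'B', 'G'] right=[] parent=R
Step 6 (left): focus=G path=2 depth=1 children=['Y'] left=['E', 'B'] right=['P'] parent=R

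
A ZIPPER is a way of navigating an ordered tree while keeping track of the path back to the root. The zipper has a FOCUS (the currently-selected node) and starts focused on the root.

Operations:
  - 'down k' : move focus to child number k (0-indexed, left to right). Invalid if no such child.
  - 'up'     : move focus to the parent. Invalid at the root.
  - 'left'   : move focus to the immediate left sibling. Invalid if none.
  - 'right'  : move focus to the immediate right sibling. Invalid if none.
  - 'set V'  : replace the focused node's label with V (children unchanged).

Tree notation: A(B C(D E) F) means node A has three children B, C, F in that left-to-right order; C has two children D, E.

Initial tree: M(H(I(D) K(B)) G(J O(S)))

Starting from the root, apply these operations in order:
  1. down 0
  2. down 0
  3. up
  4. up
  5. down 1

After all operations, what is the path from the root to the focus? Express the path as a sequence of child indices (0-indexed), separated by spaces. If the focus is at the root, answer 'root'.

Step 1 (down 0): focus=H path=0 depth=1 children=['I', 'K'] left=[] right=['G'] parent=M
Step 2 (down 0): focus=I path=0/0 depth=2 children=['D'] left=[] right=['K'] parent=H
Step 3 (up): focus=H path=0 depth=1 children=['I', 'K'] left=[] right=['G'] parent=M
Step 4 (up): focus=M path=root depth=0 children=['H', 'G'] (at root)
Step 5 (down 1): focus=G path=1 depth=1 children=['J', 'O'] left=['H'] right=[] parent=M

Answer: 1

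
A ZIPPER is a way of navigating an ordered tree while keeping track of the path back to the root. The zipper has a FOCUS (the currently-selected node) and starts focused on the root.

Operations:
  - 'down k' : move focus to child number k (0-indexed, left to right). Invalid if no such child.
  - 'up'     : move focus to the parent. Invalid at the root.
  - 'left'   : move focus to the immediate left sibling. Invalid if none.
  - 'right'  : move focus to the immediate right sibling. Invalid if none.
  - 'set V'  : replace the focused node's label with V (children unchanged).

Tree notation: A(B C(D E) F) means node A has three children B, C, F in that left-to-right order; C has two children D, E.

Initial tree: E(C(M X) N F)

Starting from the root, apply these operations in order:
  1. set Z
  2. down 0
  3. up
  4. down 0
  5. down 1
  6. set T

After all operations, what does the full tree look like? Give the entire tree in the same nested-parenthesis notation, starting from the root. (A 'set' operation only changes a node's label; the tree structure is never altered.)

Answer: Z(C(M T) N F)

Derivation:
Step 1 (set Z): focus=Z path=root depth=0 children=['C', 'N', 'F'] (at root)
Step 2 (down 0): focus=C path=0 depth=1 children=['M', 'X'] left=[] right=['N', 'F'] parent=Z
Step 3 (up): focus=Z path=root depth=0 children=['C', 'N', 'F'] (at root)
Step 4 (down 0): focus=C path=0 depth=1 children=['M', 'X'] left=[] right=['N', 'F'] parent=Z
Step 5 (down 1): focus=X path=0/1 depth=2 children=[] left=['M'] right=[] parent=C
Step 6 (set T): focus=T path=0/1 depth=2 children=[] left=['M'] right=[] parent=C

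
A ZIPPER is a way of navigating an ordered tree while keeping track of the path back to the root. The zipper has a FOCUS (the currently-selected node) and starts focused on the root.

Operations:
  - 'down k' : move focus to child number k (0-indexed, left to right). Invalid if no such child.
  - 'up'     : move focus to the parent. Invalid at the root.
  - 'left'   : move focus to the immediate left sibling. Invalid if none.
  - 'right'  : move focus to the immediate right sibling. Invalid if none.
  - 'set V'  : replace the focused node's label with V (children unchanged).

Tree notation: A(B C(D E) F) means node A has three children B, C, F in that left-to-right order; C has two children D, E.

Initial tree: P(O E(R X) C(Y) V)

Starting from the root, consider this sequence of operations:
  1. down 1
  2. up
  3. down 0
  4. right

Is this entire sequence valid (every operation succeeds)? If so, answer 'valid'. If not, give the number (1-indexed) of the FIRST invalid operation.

Answer: valid

Derivation:
Step 1 (down 1): focus=E path=1 depth=1 children=['R', 'X'] left=['O'] right=['C', 'V'] parent=P
Step 2 (up): focus=P path=root depth=0 children=['O', 'E', 'C', 'V'] (at root)
Step 3 (down 0): focus=O path=0 depth=1 children=[] left=[] right=['E', 'C', 'V'] parent=P
Step 4 (right): focus=E path=1 depth=1 children=['R', 'X'] left=['O'] right=['C', 'V'] parent=P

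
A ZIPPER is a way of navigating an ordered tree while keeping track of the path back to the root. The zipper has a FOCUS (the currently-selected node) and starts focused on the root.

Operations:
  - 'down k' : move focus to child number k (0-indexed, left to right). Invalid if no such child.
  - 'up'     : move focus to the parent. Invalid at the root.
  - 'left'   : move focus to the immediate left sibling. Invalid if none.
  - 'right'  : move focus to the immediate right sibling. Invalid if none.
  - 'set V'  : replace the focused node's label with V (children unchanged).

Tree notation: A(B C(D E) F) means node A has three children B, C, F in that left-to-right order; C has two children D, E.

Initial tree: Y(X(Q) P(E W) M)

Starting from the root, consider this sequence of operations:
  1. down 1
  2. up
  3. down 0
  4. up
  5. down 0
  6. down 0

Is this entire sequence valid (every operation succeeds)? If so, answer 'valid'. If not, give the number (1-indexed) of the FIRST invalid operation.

Step 1 (down 1): focus=P path=1 depth=1 children=['E', 'W'] left=['X'] right=['M'] parent=Y
Step 2 (up): focus=Y path=root depth=0 children=['X', 'P', 'M'] (at root)
Step 3 (down 0): focus=X path=0 depth=1 children=['Q'] left=[] right=['P', 'M'] parent=Y
Step 4 (up): focus=Y path=root depth=0 children=['X', 'P', 'M'] (at root)
Step 5 (down 0): focus=X path=0 depth=1 children=['Q'] left=[] right=['P', 'M'] parent=Y
Step 6 (down 0): focus=Q path=0/0 depth=2 children=[] left=[] right=[] parent=X

Answer: valid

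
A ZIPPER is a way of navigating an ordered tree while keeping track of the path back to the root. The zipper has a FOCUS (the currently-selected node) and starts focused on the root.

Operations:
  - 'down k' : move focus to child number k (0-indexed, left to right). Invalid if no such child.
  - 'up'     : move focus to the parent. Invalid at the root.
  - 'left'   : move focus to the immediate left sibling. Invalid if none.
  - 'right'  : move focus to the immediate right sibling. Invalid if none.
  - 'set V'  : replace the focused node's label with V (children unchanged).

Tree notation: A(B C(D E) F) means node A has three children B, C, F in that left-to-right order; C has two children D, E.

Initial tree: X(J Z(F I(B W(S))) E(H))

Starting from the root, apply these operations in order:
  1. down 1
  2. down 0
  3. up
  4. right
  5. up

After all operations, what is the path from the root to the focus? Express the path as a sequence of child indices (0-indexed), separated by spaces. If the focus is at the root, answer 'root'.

Step 1 (down 1): focus=Z path=1 depth=1 children=['F', 'I'] left=['J'] right=['E'] parent=X
Step 2 (down 0): focus=F path=1/0 depth=2 children=[] left=[] right=['I'] parent=Z
Step 3 (up): focus=Z path=1 depth=1 children=['F', 'I'] left=['J'] right=['E'] parent=X
Step 4 (right): focus=E path=2 depth=1 children=['H'] left=['J', 'Z'] right=[] parent=X
Step 5 (up): focus=X path=root depth=0 children=['J', 'Z', 'E'] (at root)

Answer: root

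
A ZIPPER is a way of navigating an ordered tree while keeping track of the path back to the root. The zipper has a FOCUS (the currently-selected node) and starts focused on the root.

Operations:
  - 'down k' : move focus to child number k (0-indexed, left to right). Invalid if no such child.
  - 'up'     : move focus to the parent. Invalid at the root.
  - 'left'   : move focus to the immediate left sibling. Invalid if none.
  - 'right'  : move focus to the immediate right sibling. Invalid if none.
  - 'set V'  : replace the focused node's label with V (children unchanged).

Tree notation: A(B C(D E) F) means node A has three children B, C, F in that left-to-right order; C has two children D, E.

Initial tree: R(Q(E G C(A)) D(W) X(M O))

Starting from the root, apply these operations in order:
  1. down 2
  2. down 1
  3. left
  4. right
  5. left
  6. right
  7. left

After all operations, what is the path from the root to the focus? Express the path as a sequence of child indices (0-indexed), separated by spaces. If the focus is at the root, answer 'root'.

Step 1 (down 2): focus=X path=2 depth=1 children=['M', 'O'] left=['Q', 'D'] right=[] parent=R
Step 2 (down 1): focus=O path=2/1 depth=2 children=[] left=['M'] right=[] parent=X
Step 3 (left): focus=M path=2/0 depth=2 children=[] left=[] right=['O'] parent=X
Step 4 (right): focus=O path=2/1 depth=2 children=[] left=['M'] right=[] parent=X
Step 5 (left): focus=M path=2/0 depth=2 children=[] left=[] right=['O'] parent=X
Step 6 (right): focus=O path=2/1 depth=2 children=[] left=['M'] right=[] parent=X
Step 7 (left): focus=M path=2/0 depth=2 children=[] left=[] right=['O'] parent=X

Answer: 2 0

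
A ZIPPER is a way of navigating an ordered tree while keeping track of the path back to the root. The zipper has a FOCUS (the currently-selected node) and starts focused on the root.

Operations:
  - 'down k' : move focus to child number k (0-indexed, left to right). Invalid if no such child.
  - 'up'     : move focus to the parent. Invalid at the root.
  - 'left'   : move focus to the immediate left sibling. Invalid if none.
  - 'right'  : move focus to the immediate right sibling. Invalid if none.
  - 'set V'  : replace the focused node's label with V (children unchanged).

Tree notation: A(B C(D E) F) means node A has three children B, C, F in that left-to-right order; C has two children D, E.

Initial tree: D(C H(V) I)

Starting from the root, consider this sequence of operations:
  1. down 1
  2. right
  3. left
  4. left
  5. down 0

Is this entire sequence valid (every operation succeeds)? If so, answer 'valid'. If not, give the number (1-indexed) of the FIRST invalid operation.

Answer: 5

Derivation:
Step 1 (down 1): focus=H path=1 depth=1 children=['V'] left=['C'] right=['I'] parent=D
Step 2 (right): focus=I path=2 depth=1 children=[] left=['C', 'H'] right=[] parent=D
Step 3 (left): focus=H path=1 depth=1 children=['V'] left=['C'] right=['I'] parent=D
Step 4 (left): focus=C path=0 depth=1 children=[] left=[] right=['H', 'I'] parent=D
Step 5 (down 0): INVALID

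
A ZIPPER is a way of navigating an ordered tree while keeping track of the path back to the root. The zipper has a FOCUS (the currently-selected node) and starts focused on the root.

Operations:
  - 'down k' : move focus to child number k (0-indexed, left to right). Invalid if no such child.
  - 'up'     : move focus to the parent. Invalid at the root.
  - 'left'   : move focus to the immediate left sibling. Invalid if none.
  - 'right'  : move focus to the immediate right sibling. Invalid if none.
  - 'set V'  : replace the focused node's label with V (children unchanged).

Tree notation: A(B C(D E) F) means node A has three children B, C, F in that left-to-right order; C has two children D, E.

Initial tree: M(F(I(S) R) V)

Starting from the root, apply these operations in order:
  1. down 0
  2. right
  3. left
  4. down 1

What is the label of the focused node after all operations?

Answer: R

Derivation:
Step 1 (down 0): focus=F path=0 depth=1 children=['I', 'R'] left=[] right=['V'] parent=M
Step 2 (right): focus=V path=1 depth=1 children=[] left=['F'] right=[] parent=M
Step 3 (left): focus=F path=0 depth=1 children=['I', 'R'] left=[] right=['V'] parent=M
Step 4 (down 1): focus=R path=0/1 depth=2 children=[] left=['I'] right=[] parent=F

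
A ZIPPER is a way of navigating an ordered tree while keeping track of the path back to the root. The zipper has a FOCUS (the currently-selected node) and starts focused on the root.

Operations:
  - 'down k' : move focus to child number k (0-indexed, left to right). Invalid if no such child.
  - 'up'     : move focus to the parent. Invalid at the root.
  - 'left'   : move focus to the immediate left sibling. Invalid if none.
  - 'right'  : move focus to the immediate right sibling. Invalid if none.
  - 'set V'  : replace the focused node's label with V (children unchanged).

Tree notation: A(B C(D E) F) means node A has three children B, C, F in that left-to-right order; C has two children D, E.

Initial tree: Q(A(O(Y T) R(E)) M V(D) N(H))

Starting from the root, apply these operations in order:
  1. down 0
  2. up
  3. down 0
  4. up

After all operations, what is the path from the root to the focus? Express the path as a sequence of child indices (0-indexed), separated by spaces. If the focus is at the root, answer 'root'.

Step 1 (down 0): focus=A path=0 depth=1 children=['O', 'R'] left=[] right=['M', 'V', 'N'] parent=Q
Step 2 (up): focus=Q path=root depth=0 children=['A', 'M', 'V', 'N'] (at root)
Step 3 (down 0): focus=A path=0 depth=1 children=['O', 'R'] left=[] right=['M', 'V', 'N'] parent=Q
Step 4 (up): focus=Q path=root depth=0 children=['A', 'M', 'V', 'N'] (at root)

Answer: root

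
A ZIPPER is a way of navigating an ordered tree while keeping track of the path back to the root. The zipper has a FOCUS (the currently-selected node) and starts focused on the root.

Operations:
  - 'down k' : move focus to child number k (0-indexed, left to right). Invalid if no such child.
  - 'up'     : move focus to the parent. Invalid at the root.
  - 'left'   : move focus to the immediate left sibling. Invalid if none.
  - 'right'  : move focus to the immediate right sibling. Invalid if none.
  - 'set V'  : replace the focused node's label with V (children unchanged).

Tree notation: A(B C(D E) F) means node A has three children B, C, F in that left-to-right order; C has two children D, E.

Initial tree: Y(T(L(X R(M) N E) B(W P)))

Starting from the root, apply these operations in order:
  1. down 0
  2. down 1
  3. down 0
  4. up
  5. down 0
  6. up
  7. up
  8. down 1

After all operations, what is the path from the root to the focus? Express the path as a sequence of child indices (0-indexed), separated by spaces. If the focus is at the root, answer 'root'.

Step 1 (down 0): focus=T path=0 depth=1 children=['L', 'B'] left=[] right=[] parent=Y
Step 2 (down 1): focus=B path=0/1 depth=2 children=['W', 'P'] left=['L'] right=[] parent=T
Step 3 (down 0): focus=W path=0/1/0 depth=3 children=[] left=[] right=['P'] parent=B
Step 4 (up): focus=B path=0/1 depth=2 children=['W', 'P'] left=['L'] right=[] parent=T
Step 5 (down 0): focus=W path=0/1/0 depth=3 children=[] left=[] right=['P'] parent=B
Step 6 (up): focus=B path=0/1 depth=2 children=['W', 'P'] left=['L'] right=[] parent=T
Step 7 (up): focus=T path=0 depth=1 children=['L', 'B'] left=[] right=[] parent=Y
Step 8 (down 1): focus=B path=0/1 depth=2 children=['W', 'P'] left=['L'] right=[] parent=T

Answer: 0 1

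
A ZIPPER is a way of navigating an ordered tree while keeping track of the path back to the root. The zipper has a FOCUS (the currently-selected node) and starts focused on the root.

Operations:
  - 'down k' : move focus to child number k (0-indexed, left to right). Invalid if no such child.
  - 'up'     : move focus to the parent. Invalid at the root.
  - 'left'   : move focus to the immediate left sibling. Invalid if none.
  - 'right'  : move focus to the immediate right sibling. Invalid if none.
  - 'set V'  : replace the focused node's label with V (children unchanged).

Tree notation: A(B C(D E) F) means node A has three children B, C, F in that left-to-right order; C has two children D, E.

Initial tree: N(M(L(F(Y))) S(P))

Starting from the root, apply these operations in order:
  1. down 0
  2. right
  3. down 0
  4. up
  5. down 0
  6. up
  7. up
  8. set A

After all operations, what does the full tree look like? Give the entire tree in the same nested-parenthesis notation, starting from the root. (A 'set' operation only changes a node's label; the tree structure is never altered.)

Answer: A(M(L(F(Y))) S(P))

Derivation:
Step 1 (down 0): focus=M path=0 depth=1 children=['L'] left=[] right=['S'] parent=N
Step 2 (right): focus=S path=1 depth=1 children=['P'] left=['M'] right=[] parent=N
Step 3 (down 0): focus=P path=1/0 depth=2 children=[] left=[] right=[] parent=S
Step 4 (up): focus=S path=1 depth=1 children=['P'] left=['M'] right=[] parent=N
Step 5 (down 0): focus=P path=1/0 depth=2 children=[] left=[] right=[] parent=S
Step 6 (up): focus=S path=1 depth=1 children=['P'] left=['M'] right=[] parent=N
Step 7 (up): focus=N path=root depth=0 children=['M', 'S'] (at root)
Step 8 (set A): focus=A path=root depth=0 children=['M', 'S'] (at root)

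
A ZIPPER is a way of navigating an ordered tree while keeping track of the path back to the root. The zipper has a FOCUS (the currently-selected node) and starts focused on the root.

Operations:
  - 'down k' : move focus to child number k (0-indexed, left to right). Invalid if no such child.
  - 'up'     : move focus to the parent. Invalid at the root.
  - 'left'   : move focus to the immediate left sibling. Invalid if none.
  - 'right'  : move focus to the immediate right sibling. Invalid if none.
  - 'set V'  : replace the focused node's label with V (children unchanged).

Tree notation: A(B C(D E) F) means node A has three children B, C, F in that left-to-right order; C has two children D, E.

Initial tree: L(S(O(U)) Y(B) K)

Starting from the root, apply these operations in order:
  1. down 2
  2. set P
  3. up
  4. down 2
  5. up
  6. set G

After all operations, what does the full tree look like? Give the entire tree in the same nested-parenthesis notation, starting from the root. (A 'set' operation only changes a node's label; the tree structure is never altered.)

Step 1 (down 2): focus=K path=2 depth=1 children=[] left=['S', 'Y'] right=[] parent=L
Step 2 (set P): focus=P path=2 depth=1 children=[] left=['S', 'Y'] right=[] parent=L
Step 3 (up): focus=L path=root depth=0 children=['S', 'Y', 'P'] (at root)
Step 4 (down 2): focus=P path=2 depth=1 children=[] left=['S', 'Y'] right=[] parent=L
Step 5 (up): focus=L path=root depth=0 children=['S', 'Y', 'P'] (at root)
Step 6 (set G): focus=G path=root depth=0 children=['S', 'Y', 'P'] (at root)

Answer: G(S(O(U)) Y(B) P)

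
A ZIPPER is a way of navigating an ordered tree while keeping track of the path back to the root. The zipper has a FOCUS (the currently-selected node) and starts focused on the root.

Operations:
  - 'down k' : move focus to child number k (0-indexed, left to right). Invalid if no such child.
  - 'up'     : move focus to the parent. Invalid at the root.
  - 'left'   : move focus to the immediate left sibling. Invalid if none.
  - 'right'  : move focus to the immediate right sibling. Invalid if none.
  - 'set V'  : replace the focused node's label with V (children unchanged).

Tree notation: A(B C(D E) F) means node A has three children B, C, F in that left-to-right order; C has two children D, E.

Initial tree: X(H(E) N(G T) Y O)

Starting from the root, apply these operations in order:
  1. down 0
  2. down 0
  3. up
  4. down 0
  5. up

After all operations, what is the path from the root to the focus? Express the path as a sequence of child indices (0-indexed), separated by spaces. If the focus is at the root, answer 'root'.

Answer: 0

Derivation:
Step 1 (down 0): focus=H path=0 depth=1 children=['E'] left=[] right=['N', 'Y', 'O'] parent=X
Step 2 (down 0): focus=E path=0/0 depth=2 children=[] left=[] right=[] parent=H
Step 3 (up): focus=H path=0 depth=1 children=['E'] left=[] right=['N', 'Y', 'O'] parent=X
Step 4 (down 0): focus=E path=0/0 depth=2 children=[] left=[] right=[] parent=H
Step 5 (up): focus=H path=0 depth=1 children=['E'] left=[] right=['N', 'Y', 'O'] parent=X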